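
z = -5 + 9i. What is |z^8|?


|z| = sqrt(25+81) = sqrt(106) = 10.2956
|z^8| = |z|^8 = (sqrt(106))^8 = 106^4 = 126247696

|z^8| = 126247696


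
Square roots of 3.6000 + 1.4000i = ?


|z| = sqrt(12.96+1.96) = 3.8626
sqrt((|z|+a)/2) = sqrt((3.8626+3.6)/2) = sqrt(3.7313) = 1.9317
sqrt((|z|-a)/2) = sqrt((3.8626-3.6)/2) = sqrt(0.1313) = 0.3624

±(1.9317 + 0.3624i) i.e. 1.9317 + 0.3624i and -1.9317 - 0.3624i


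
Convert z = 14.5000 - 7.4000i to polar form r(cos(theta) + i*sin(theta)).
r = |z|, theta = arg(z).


r = sqrt(210.25+54.76) = sqrt(265.01) = 16.2791
theta = atan2(-7.4, 14.5) = -27.0373 degrees

r = 16.2791, theta = -27.0373 degrees


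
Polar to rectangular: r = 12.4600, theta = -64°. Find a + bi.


a = 12.4600*cos(-64°) = 12.4600*0.43837 = 5.4621
b = 12.4600*sin(-64°) = 12.4600*(-0.8988) = -11.1990

5.4621 - 11.1990i


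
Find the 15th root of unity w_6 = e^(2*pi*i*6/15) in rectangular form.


Angle = 360*6/15 = 144°
a = cos(144°) = -0.8090
b = sin(144°) = 0.5878

-0.8090 + 0.5878i


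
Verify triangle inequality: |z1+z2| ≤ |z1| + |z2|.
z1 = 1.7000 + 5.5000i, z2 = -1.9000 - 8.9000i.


|z1| = sqrt(1.7^2 + 5.5^2) = sqrt(33.14) = 5.7567
|z2| = sqrt((-1.9)^2 + (-8.9)^2) = sqrt(82.82) = 9.1005
z1+z2 = -0.2000 - 3.4000i
|z1+z2| = sqrt(11.6) = 3.4059
|z1|+|z2| = 5.7567 + 9.1005 = 14.8572

|z1+z2| = 3.4059 ≤ |z1|+|z2| = 14.8572 (verified)


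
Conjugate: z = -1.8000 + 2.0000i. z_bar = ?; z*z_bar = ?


z_bar = -1.8000 - 2.0000i
z*z_bar = (-1.8)^2 + 2^2 = 3.24 + 4 = 7.24

z_bar = -1.8000 - 2.0000i, z*z_bar = 7.24


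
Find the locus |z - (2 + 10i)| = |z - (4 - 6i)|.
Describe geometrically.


Equal distances means the locus is the perpendicular bisector of z1 and z2.
Midpoint = ((2+4)/2, (10+(-6))/2) = (3.0000, 2.0000)

Perpendicular bisector through (3.0000, 2.0000)


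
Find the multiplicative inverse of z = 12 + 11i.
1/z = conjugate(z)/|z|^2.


|z|^2 = 144+121 = 265
1/z = (12 - 11i)/265

1/z = 0.0453 - 0.0415i


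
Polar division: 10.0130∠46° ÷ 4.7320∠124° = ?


r = 10.0130 / 4.7320 = 2.1160
theta = 46° - 124° = -78° = 282° (mod 360)

2.1160 cis(282°)


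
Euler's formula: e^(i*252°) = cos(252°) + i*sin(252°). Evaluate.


cos(252°) = -0.3090
sin(252°) = -0.9511

e^(i*252°) = -0.3090 - 0.9511i


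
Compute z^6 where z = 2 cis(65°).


r^6 = 2^6 = 64
n*theta = 6*65° = 390° = 30° (mod 360)
a = 64*cos(30°) = 55.4256
b = 64*sin(30°) = 32.0000

64 cis(30°) = 55.4256 + 32.0000i


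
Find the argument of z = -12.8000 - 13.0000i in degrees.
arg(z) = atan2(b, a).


Re = -12.8, Im = -13
arg = atan2(-13, -12.8) = -134.5559 degrees

arg(z) = -134.5559 degrees


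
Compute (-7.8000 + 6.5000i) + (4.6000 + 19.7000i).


Real: -7.8 + 4.6 = -3.2
Imag: 6.5 + 19.7 = 26.2

-3.2000 + 26.2000i


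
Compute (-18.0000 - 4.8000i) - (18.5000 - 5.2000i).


Real: -18 - 18.5 = -36.5
Imag: -4.8 + 5.2 = 0.4

-36.5000 + 0.4000i


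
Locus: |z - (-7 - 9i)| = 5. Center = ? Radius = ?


|z - z0| = r is a circle with center z0 and radius r.
Center = (-7, -9), radius = 5

Circle with center (-7, -9) and radius 5


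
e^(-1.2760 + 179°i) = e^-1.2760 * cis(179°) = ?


e^-1.2760 = 0.2792
cos(179°) = -0.9998
sin(179°) = 0.0175
Real = 0.2792*(-0.9998) = -0.2791
Imag = 0.2792*0.0175 = 0.0049

-0.2791 + 0.0049i


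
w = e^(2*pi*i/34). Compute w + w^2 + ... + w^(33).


With w = e^(2*pi*i/34), all 34 of the 34th roots of unity w^0 = 1, w, ..., w^(33) sum to 0: 1 + w + ... + w^(33) = (1 - w^34)/(1 - w) = 0 since w^34 = 1, w ≠ 1.
Removing the root 1: w + w^2 + ... + w^(33) = 0 - 1 = -1

Sum = -1


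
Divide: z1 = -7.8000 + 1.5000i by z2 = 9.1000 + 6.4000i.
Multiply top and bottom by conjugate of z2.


Conjugate of z2 = 9.1000 - 6.4000i
Numerator: (-7.8000 + 1.5000i)(9.1000 - 6.4000i) = -61.3800 + 63.5700i
Denominator: 9.1^2 + 6.4^2 = 123.77
Result = (-61.3800 + 63.5700i)/123.77

-0.4959 + 0.5136i


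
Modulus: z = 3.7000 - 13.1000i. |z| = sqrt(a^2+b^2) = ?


|z| = sqrt(3.7^2 + (-13.1)^2) = sqrt(13.69 + 171.61) = sqrt(185.3) = 13.6125

|z| = 13.6125


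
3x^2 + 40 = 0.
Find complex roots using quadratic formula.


disc = 0^2 - 4*3*40 = 0 - 480 = -480
sqrt(|disc|) = sqrt(480) = 21.9089
Real part = 0/(2*3) = 0
Imag part = 21.9089/(2*3) = 3.6515

0 ± 3.6515i


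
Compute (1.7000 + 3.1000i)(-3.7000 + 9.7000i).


Real = 1.7*(-3.7) - 3.1*9.7 = -6.29 - 30.07 = -36.36
Imag = 1.7*9.7 - (3.7)*3.1 = 16.49 - (11.47) = 5.02

-36.3600 + 5.0200i


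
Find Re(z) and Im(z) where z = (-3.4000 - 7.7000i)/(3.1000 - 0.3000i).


Multiply by conjugate: (-3.4000 - 7.7000i)(3.1000 + 0.3000i) / (3.1^2 + (-0.3)^2)
Numerator real = -3.4*3.1 - (7.7)*(-0.3) = -8.23
Numerator imag = -7.7*3.1 - (-3.4)*(-0.3) = -24.89
Denominator = 9.7
Re(z) = -8.23/9.7 = -0.8485
Im(z) = -24.89/9.7 = -2.5660

Re(z) = -0.8485, Im(z) = -2.5660


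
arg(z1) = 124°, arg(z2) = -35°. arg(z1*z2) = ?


arg(z1*z2) = 124° - 35° = 89°
Normalized to (-180°, 180°]: 89°

89°


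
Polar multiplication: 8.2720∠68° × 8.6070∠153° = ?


r = 8.2720 * 8.6070 = 71.1971
theta = 68° + 153° = 221° = 221° (mod 360)

71.1971 cis(221°)


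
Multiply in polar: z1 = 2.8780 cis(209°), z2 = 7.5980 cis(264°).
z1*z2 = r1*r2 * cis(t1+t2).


r = 2.8780 * 7.5980 = 21.8670
theta = 209° + 264° = 473° = 113° (mod 360)

21.8670 cis(113°)


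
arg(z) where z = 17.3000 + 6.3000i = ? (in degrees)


Re = 17.3, Im = 6.3
arg = atan2(6.3, 17.3) = 20.0097 degrees

arg(z) = 20.0097 degrees


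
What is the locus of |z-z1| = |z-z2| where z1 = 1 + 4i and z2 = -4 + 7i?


Equal distances means the locus is the perpendicular bisector of z1 and z2.
Midpoint = ((1+(-4))/2, (4+7)/2) = (-1.5000, 5.5000)

Perpendicular bisector through (-1.5000, 5.5000)


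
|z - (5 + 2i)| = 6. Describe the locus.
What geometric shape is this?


|z - z0| = r is a circle with center z0 and radius r.
Center = (5, 2), radius = 6

Circle with center (5, 2) and radius 6


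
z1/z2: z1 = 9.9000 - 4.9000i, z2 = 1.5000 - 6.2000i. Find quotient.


Conjugate of z2 = 1.5000 + 6.2000i
Numerator: (9.9000 - 4.9000i)(1.5000 + 6.2000i) = 45.2300 + 54.0300i
Denominator: 1.5^2 + (-6.2)^2 = 40.69
Result = (45.2300 + 54.0300i)/40.69

1.1116 + 1.3278i


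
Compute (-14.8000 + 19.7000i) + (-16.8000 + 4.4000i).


Real: -14.8 - 16.8 = -31.6
Imag: 19.7 + 4.4 = 24.1

-31.6000 + 24.1000i


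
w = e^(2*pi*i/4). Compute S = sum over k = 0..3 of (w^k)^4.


The roots are w_k = w^k with w = e^(2*pi*i/4), and (w^k)^4 = (w^4)^k.
So S = 1 + u + u^2 + ... + u^(3) with u = w^4.
4 = 1*4 + 0, so 4 is a multiple of 4 and u = (w^4)^1 = 1.
Every one of the 4 terms equals 1: S = 4

S = 4


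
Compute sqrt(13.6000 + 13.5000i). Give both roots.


|z| = sqrt(184.96+182.25) = 19.1627
sqrt((|z|+a)/2) = sqrt((19.1627+13.6)/2) = sqrt(16.3814) = 4.0474
sqrt((|z|-a)/2) = sqrt((19.1627-13.6)/2) = sqrt(2.7814) = 1.6677

±(4.0474 + 1.6677i) i.e. 4.0474 + 1.6677i and -4.0474 - 1.6677i


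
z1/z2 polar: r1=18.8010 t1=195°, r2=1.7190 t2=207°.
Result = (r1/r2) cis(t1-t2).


r = 18.8010 / 1.7190 = 10.9372
theta = 195° - 207° = -12° = 348° (mod 360)

10.9372 cis(348°)


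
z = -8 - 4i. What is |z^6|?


|z| = sqrt(64+16) = sqrt(80) = 8.9443
|z^6| = |z|^6 = (sqrt(80))^6 = 80^3 = 512000

|z^6| = 512000


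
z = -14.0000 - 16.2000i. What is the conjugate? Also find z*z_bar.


z_bar = -14.0000 + 16.2000i
z*z_bar = (-14)^2 + (-16.2)^2 = 196 + 262.44 = 458.44

z_bar = -14.0000 + 16.2000i, z*z_bar = 458.44


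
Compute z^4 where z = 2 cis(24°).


r^4 = 2^4 = 16
n*theta = 4*24° = 96° = 96° (mod 360)
a = 16*cos(96°) = -1.6725
b = 16*sin(96°) = 15.9124

16 cis(96°) = -1.6725 + 15.9124i


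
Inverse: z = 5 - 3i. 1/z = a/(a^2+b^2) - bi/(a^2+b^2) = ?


|z|^2 = 25+9 = 34
1/z = (5 + 3i)/34

1/z = 0.1471 + 0.0882i


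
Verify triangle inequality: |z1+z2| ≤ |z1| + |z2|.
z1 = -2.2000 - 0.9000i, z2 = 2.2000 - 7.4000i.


|z1| = sqrt((-2.2)^2 + (-0.9)^2) = sqrt(5.65) = 2.3770
|z2| = sqrt(2.2^2 + (-7.4)^2) = sqrt(59.6) = 7.7201
z1+z2 = -8.3000i
|z1+z2| = sqrt(68.89) = 8.3000
|z1|+|z2| = 2.3770 + 7.7201 = 10.0971

|z1+z2| = 8.3000 ≤ |z1|+|z2| = 10.0971 (verified)


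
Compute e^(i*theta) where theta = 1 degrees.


cos(1°) = 0.9998
sin(1°) = 0.0175

e^(i*1°) = 0.9998 + 0.0175i


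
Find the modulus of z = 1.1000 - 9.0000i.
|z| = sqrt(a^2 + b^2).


|z| = sqrt(1.1^2 + (-9)^2) = sqrt(1.21 + 81) = sqrt(82.21) = 9.0670

|z| = 9.0670


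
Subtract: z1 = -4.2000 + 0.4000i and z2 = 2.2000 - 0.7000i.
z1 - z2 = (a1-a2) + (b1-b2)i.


Real: -4.2 - 2.2 = -6.4
Imag: 0.4 + 0.7 = 1.1

-6.4000 + 1.1000i


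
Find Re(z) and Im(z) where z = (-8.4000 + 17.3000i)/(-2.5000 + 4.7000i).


Multiply by conjugate: (-8.4000 + 17.3000i)(-2.5000 - 4.7000i) / ((-2.5)^2 + 4.7^2)
Numerator real = -8.4*(-2.5) + 17.3*4.7 = 102.31
Numerator imag = 17.3*(-2.5) - (-8.4)*4.7 = -3.77
Denominator = 28.34
Re(z) = 102.31/28.34 = 3.6101
Im(z) = -3.77/28.34 = -0.1330

Re(z) = 3.6101, Im(z) = -0.1330


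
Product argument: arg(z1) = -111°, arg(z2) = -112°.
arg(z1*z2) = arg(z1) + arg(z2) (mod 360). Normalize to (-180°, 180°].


arg(z1*z2) = -111° - 112° = -223°
Normalized to (-180°, 180°]: 137°

137°


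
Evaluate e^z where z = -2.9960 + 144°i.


e^-2.9960 = 0.04999
cos(144°) = -0.809
sin(144°) = 0.5878
Real = 0.04999*(-0.809) = -0.0404
Imag = 0.04999*0.5878 = 0.0294

-0.0404 + 0.0294i


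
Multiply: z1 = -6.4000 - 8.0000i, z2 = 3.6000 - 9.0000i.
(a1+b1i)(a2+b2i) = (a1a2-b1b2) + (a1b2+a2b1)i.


Real = -6.4*3.6 - (-8)*(-9) = -23.04 - 72 = -95.04
Imag = -6.4*(-9) + 3.6*(-8) = 57.6 - (28.8) = 28.8

-95.0400 + 28.8000i


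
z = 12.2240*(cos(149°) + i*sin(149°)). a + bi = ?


a = 12.2240*cos(149°) = 12.2240*(-0.85717) = -10.4780
b = 12.2240*sin(149°) = 12.2240*0.51504 = 6.2958

-10.4780 + 6.2958i


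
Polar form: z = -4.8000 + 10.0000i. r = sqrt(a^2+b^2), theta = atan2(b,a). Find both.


r = sqrt(23.04+100) = sqrt(123.04) = 11.0923
theta = atan2(10, -4.8) = 115.6410 degrees

r = 11.0923, theta = 115.6410 degrees


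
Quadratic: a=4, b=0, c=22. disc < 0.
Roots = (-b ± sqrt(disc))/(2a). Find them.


disc = 0^2 - 4*4*22 = 0 - 352 = -352
sqrt(|disc|) = sqrt(352) = 18.7617
Real part = 0/(2*4) = 0
Imag part = 18.7617/(2*4) = 2.3452

0 ± 2.3452i


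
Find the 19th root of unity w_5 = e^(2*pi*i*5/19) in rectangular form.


Angle = 360*5/19 = 94.7368°
a = cos(94.7368°) = -0.0826
b = sin(94.7368°) = 0.9966

-0.0826 + 0.9966i


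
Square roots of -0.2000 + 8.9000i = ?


|z| = sqrt(0.04+79.21) = 8.9022
sqrt((|z|+a)/2) = sqrt((8.9022+(-0.2))/2) = sqrt(4.3511) = 2.0859
sqrt((|z|-a)/2) = sqrt((8.9022-(-0.2))/2) = sqrt(4.5511) = 2.1333

±(2.0859 + 2.1333i) i.e. 2.0859 + 2.1333i and -2.0859 - 2.1333i


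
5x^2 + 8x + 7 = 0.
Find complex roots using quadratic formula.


disc = 8^2 - 4*5*7 = 64 - 140 = -76
sqrt(|disc|) = sqrt(76) = 8.7178
Real part = -8/(2*5) = -0.8000
Imag part = 8.7178/(2*5) = 0.8718

-0.8000 ± 0.8718i


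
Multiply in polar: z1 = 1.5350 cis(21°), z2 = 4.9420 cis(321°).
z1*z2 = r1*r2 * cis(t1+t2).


r = 1.5350 * 4.9420 = 7.5860
theta = 21° + 321° = 342° = 342° (mod 360)

7.5860 cis(342°)


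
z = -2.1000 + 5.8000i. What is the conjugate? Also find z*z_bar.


z_bar = -2.1000 - 5.8000i
z*z_bar = (-2.1)^2 + 5.8^2 = 4.41 + 33.64 = 38.05

z_bar = -2.1000 - 5.8000i, z*z_bar = 38.05


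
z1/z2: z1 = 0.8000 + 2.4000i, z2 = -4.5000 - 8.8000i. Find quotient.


Conjugate of z2 = -4.5000 + 8.8000i
Numerator: (0.8000 + 2.4000i)(-4.5000 + 8.8000i) = -24.7200 - 3.7600i
Denominator: (-4.5)^2 + (-8.8)^2 = 97.69
Result = (-24.7200 - 3.7600i)/97.69

-0.2530 - 0.0385i


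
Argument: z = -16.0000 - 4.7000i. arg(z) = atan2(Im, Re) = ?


Re = -16, Im = -4.7
arg = atan2(-4.7, -16) = -163.6298 degrees

arg(z) = -163.6298 degrees


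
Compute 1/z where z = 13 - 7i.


|z|^2 = 169+49 = 218
1/z = (13 + 7i)/218

1/z = 0.0596 + 0.0321i


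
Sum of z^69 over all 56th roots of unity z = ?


The roots are w_k = w^k with w = e^(2*pi*i/56), and (w^k)^69 = (w^69)^k.
So S = 1 + u + u^2 + ... + u^(55) with u = w^69.
69 = 1*56 + 13, so 69 is not a multiple of 56: u = (w^56)^1 * w^13 = w^13 ≠ 1 (w is a primitive 56th root), while u^56 = (w^56)^69 = 1.
Geometric series: S = (1 - u^56)/(1 - u) = (1 - 1)/(1 - u) = 0

S = 0


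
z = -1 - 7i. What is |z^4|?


|z| = sqrt(1+49) = sqrt(50) = 7.0711
|z^4| = |z|^4 = (sqrt(50))^4 = 50^2 = 2500

|z^4| = 2500


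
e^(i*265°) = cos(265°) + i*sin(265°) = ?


cos(265°) = -0.0872
sin(265°) = -0.9962

e^(i*265°) = -0.0872 - 0.9962i


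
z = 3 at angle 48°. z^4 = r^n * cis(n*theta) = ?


r^4 = 3^4 = 81
n*theta = 4*48° = 192° = 192° (mod 360)
a = 81*cos(192°) = -79.2300
b = 81*sin(192°) = -16.8408

81 cis(192°) = -79.2300 - 16.8408i


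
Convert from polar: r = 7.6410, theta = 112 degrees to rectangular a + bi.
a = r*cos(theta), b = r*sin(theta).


a = 7.6410*cos(112°) = 7.6410*(-0.37461) = -2.8624
b = 7.6410*sin(112°) = 7.6410*0.92718 = 7.0846

-2.8624 + 7.0846i


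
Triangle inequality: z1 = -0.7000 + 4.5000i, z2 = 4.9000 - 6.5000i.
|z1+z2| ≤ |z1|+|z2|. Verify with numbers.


|z1| = sqrt((-0.7)^2 + 4.5^2) = sqrt(20.74) = 4.5541
|z2| = sqrt(4.9^2 + (-6.5)^2) = sqrt(66.26) = 8.1400
z1+z2 = 4.2000 - 2.0000i
|z1+z2| = sqrt(21.64) = 4.6519
|z1|+|z2| = 4.5541 + 8.1400 = 12.6941

|z1+z2| = 4.6519 ≤ |z1|+|z2| = 12.6941 (verified)


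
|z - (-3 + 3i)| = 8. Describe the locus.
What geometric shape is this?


|z - z0| = r is a circle with center z0 and radius r.
Center = (-3, 3), radius = 8

Circle with center (-3, 3) and radius 8


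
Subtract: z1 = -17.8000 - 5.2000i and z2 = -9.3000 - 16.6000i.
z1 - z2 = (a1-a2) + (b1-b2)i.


Real: -17.8 + 9.3 = -8.5
Imag: -5.2 + 16.6 = 11.4

-8.5000 + 11.4000i


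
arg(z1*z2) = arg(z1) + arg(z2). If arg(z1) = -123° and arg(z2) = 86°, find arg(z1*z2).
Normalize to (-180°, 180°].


arg(z1*z2) = -123° + 86° = -37°
Normalized to (-180°, 180°]: -37°

-37°


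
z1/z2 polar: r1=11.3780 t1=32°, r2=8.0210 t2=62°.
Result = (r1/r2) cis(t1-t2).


r = 11.3780 / 8.0210 = 1.4185
theta = 32° - 62° = -30° = 330° (mod 360)

1.4185 cis(330°)


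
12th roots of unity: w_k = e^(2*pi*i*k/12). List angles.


The 12th roots of unity are cis(360k/12°) for k=0..11
Angle step = 360/12 = 30°
Primitive root: cis(30°)
Primitive root = 0.8660 + 0.5000i

12 roots at angles: 0°, 30°, 60°, 90°, 120°, 150°, 180°, 210°, 240°, 270°, 300°, 330°


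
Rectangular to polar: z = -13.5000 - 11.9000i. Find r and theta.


r = sqrt(182.25+141.61) = sqrt(323.86) = 17.9961
theta = atan2(-11.9, -13.5) = -138.6044 degrees

r = 17.9961, theta = -138.6044 degrees


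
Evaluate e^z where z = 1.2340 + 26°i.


e^1.2340 = 3.4349
cos(26°) = 0.8988
sin(26°) = 0.43837
Real = 3.4349*0.8988 = 3.0873
Imag = 3.4349*0.43837 = 1.5058

3.0873 + 1.5058i


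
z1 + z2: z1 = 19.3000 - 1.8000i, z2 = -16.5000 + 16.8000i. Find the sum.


Real: 19.3 - 16.5 = 2.8
Imag: -1.8 + 16.8 = 15

2.8000 + 15.0000i


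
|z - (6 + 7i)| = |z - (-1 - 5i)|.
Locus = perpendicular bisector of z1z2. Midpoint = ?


Equal distances means the locus is the perpendicular bisector of z1 and z2.
Midpoint = ((6+(-1))/2, (7+(-5))/2) = (2.5000, 1.0000)

Perpendicular bisector through (2.5000, 1.0000)


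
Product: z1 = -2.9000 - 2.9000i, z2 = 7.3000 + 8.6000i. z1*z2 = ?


Real = -2.9*7.3 - (-2.9)*8.6 = -21.17 - (-24.94) = 3.77
Imag = -2.9*8.6 + 7.3*(-2.9) = -24.94 - (21.17) = -46.11

3.7700 - 46.1100i


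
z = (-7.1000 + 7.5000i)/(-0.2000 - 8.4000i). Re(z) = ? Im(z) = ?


Multiply by conjugate: (-7.1000 + 7.5000i)(-0.2000 + 8.4000i) / ((-0.2)^2 + (-8.4)^2)
Numerator real = -7.1*(-0.2) + 7.5*(-8.4) = -61.58
Numerator imag = 7.5*(-0.2) - (-7.1)*(-8.4) = -61.14
Denominator = 70.6
Re(z) = -61.58/70.6 = -0.8722
Im(z) = -61.14/70.6 = -0.8660

Re(z) = -0.8722, Im(z) = -0.8660


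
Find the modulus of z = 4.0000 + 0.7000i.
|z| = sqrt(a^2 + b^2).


|z| = sqrt(4^2 + 0.7^2) = sqrt(16 + 0.49) = sqrt(16.49) = 4.0608

|z| = 4.0608


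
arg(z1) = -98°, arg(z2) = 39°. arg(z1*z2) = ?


arg(z1*z2) = -98° + 39° = -59°
Normalized to (-180°, 180°]: -59°

-59°


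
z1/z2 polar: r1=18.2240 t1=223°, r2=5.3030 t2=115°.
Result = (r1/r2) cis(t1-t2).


r = 18.2240 / 5.3030 = 3.4365
theta = 223° - 115° = 108° = 108° (mod 360)

3.4365 cis(108°)


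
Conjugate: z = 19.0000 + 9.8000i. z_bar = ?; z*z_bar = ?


z_bar = 19.0000 - 9.8000i
z*z_bar = 19^2 + 9.8^2 = 361 + 96.04 = 457.04

z_bar = 19.0000 - 9.8000i, z*z_bar = 457.04


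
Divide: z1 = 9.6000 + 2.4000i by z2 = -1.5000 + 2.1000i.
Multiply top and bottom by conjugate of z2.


Conjugate of z2 = -1.5000 - 2.1000i
Numerator: (9.6000 + 2.4000i)(-1.5000 - 2.1000i) = -9.3600 - 23.7600i
Denominator: (-1.5)^2 + 2.1^2 = 6.66
Result = (-9.3600 - 23.7600i)/6.66

-1.4054 - 3.5676i


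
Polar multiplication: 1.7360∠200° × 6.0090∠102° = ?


r = 1.7360 * 6.0090 = 10.4316
theta = 200° + 102° = 302° = 302° (mod 360)

10.4316 cis(302°)


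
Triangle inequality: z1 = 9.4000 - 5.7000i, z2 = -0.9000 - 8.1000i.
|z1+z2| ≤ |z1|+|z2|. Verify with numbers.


|z1| = sqrt(9.4^2 + (-5.7)^2) = sqrt(120.85) = 10.9932
|z2| = sqrt((-0.9)^2 + (-8.1)^2) = sqrt(66.42) = 8.1498
z1+z2 = 8.5000 - 13.8000i
|z1+z2| = sqrt(262.69) = 16.2077
|z1|+|z2| = 10.9932 + 8.1498 = 19.1430

|z1+z2| = 16.2077 ≤ |z1|+|z2| = 19.1430 (verified)


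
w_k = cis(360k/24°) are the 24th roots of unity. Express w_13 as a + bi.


Angle = 360*13/24 = 195°
a = cos(195°) = -0.9659
b = sin(195°) = -0.2588

-0.9659 - 0.2588i


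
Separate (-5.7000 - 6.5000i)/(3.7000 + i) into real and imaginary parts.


Multiply by conjugate: (-5.7000 - 6.5000i)(3.7000 - i) / (3.7^2 + 1^2)
Numerator real = -5.7*3.7 - (6.5)*1 = -27.59
Numerator imag = -6.5*3.7 - (-5.7)*1 = -18.35
Denominator = 14.69
Re(z) = -27.59/14.69 = -1.8781
Im(z) = -18.35/14.69 = -1.2491

Re(z) = -1.8781, Im(z) = -1.2491


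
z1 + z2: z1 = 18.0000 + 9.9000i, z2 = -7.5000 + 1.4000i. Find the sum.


Real: 18 - 7.5 = 10.5
Imag: 9.9 + 1.4 = 11.3

10.5000 + 11.3000i


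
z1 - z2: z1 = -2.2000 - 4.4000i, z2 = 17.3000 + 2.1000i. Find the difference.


Real: -2.2 - 17.3 = -19.5
Imag: -4.4 - 2.1 = -6.5

-19.5000 - 6.5000i


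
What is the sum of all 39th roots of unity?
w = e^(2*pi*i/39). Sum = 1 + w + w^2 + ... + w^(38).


The sum of all 39th roots of unity is 0.
Geometric series: (1 - w^39)/(1 - w) = (1-1)/(1-w) = 0 since w^39 = 1, w ≠ 1.
Alternatively: coefficient of z^38 in z^39 - 1 is 0.

0


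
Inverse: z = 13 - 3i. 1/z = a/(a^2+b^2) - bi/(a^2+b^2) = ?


|z|^2 = 169+9 = 178
1/z = (13 + 3i)/178

1/z = 0.0730 + 0.0169i


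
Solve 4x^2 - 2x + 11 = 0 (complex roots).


disc = (-2)^2 - 4*4*11 = 4 - 176 = -172
sqrt(|disc|) = sqrt(172) = 13.1149
Real part = 2/(2*4) = 0.2500
Imag part = 13.1149/(2*4) = 1.6394

0.2500 ± 1.6394i


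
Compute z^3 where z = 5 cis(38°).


r^3 = 5^3 = 125
n*theta = 3*38° = 114° = 114° (mod 360)
a = 125*cos(114°) = -50.8421
b = 125*sin(114°) = 114.1932

125 cis(114°) = -50.8421 + 114.1932i


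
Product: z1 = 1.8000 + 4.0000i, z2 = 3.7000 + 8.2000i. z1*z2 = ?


Real = 1.8*3.7 - 4*8.2 = 6.66 - 32.8 = -26.14
Imag = 1.8*8.2 + 3.7*4 = 14.76 + 14.8 = 29.56

-26.1400 + 29.5600i


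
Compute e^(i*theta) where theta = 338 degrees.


cos(338°) = 0.9272
sin(338°) = -0.3746

e^(i*338°) = 0.9272 - 0.3746i


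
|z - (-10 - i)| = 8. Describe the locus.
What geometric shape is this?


|z - z0| = r is a circle with center z0 and radius r.
Center = (-10, -1), radius = 8

Circle with center (-10, -1) and radius 8


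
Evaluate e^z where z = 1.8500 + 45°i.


e^1.8500 = 6.3598
cos(45°) = 0.70711
sin(45°) = 0.70711
Real = 6.3598*0.70711 = 4.4971
Imag = 6.3598*0.70711 = 4.4971

4.4971 + 4.4971i


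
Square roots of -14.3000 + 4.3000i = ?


|z| = sqrt(204.49+18.49) = 14.9325
sqrt((|z|+a)/2) = sqrt((14.9325+(-14.3))/2) = sqrt(0.3163) = 0.5624
sqrt((|z|-a)/2) = sqrt((14.9325-(-14.3))/2) = sqrt(14.6163) = 3.8231

±(0.5624 + 3.8231i) i.e. 0.5624 + 3.8231i and -0.5624 - 3.8231i


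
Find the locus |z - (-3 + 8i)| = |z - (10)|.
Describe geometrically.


Equal distances means the locus is the perpendicular bisector of z1 and z2.
Midpoint = ((-3+10)/2, (8+0)/2) = (3.5000, 4.0000)

Perpendicular bisector through (3.5000, 4.0000)


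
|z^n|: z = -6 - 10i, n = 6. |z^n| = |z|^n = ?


|z| = sqrt(36+100) = sqrt(136) = 11.6619
|z^6| = |z|^6 = (sqrt(136))^6 = 136^3 = 2515456

|z^6| = 2515456


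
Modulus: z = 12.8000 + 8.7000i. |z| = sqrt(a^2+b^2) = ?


|z| = sqrt(12.8^2 + 8.7^2) = sqrt(163.84 + 75.69) = sqrt(239.53) = 15.4768

|z| = 15.4768


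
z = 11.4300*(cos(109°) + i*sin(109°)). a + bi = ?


a = 11.4300*cos(109°) = 11.4300*(-0.325568) = -3.7212
b = 11.4300*sin(109°) = 11.4300*0.94552 = 10.8073

-3.7212 + 10.8073i


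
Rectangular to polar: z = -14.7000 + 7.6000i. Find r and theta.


r = sqrt(216.09+57.76) = sqrt(273.85) = 16.5484
theta = atan2(7.6, -14.7) = 152.6607 degrees

r = 16.5484, theta = 152.6607 degrees


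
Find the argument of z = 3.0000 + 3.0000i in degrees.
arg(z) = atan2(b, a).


Re = 3, Im = 3
arg = atan2(3, 3) = 45.0000 degrees

arg(z) = 45.0000 degrees


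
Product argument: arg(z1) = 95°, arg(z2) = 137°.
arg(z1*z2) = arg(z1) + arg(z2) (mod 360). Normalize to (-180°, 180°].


arg(z1*z2) = 95° + 137° = 232°
Normalized to (-180°, 180°]: -128°

-128°


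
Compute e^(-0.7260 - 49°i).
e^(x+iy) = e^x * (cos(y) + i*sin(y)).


e^-0.7260 = 0.48384
cos(-49°) = 0.6561
sin(-49°) = -0.7547
Real = 0.48384*0.6561 = 0.3174
Imag = 0.48384*(-0.7547) = -0.3652

0.3174 - 0.3652i


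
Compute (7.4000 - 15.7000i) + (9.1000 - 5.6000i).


Real: 7.4 + 9.1 = 16.5
Imag: -15.7 - 5.6 = -21.3

16.5000 - 21.3000i


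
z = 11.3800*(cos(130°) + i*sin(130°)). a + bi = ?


a = 11.3800*cos(130°) = 11.3800*(-0.642788) = -7.3149
b = 11.3800*sin(130°) = 11.3800*0.766044 = 8.7176

-7.3149 + 8.7176i


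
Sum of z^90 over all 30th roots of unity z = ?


The roots are w_k = w^k with w = e^(2*pi*i/30), and (w^k)^90 = (w^90)^k.
So S = 1 + u + u^2 + ... + u^(29) with u = w^90.
90 = 3*30 + 0, so 90 is a multiple of 30 and u = (w^30)^3 = 1.
Every one of the 30 terms equals 1: S = 30

S = 30


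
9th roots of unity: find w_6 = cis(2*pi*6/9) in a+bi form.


Angle = 360*6/9 = 240°
a = cos(240°) = -0.5000
b = sin(240°) = -0.8660

-0.5000 - 0.8660i


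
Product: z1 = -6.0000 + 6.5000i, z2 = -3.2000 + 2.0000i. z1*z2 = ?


Real = -6*(-3.2) - 6.5*2 = 19.2 - 13 = 6.2
Imag = -6*2 - (3.2)*6.5 = -12 - (20.8) = -32.8

6.2000 - 32.8000i


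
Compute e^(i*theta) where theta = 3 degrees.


cos(3°) = 0.9986
sin(3°) = 0.0523

e^(i*3°) = 0.9986 + 0.0523i


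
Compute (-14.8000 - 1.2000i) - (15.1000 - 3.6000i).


Real: -14.8 - 15.1 = -29.9
Imag: -1.2 + 3.6 = 2.4

-29.9000 + 2.4000i


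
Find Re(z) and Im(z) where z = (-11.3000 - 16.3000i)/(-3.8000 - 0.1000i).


Multiply by conjugate: (-11.3000 - 16.3000i)(-3.8000 + 0.1000i) / ((-3.8)^2 + (-0.1)^2)
Numerator real = -11.3*(-3.8) - (16.3)*(-0.1) = 44.57
Numerator imag = -16.3*(-3.8) - (-11.3)*(-0.1) = 60.81
Denominator = 14.45
Re(z) = 44.57/14.45 = 3.0844
Im(z) = 60.81/14.45 = 4.2083

Re(z) = 3.0844, Im(z) = 4.2083


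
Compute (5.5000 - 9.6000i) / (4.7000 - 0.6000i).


Conjugate of z2 = 4.7000 + 0.6000i
Numerator: (5.5000 - 9.6000i)(4.7000 + 0.6000i) = 31.6100 - 41.8200i
Denominator: 4.7^2 + (-0.6)^2 = 22.45
Result = (31.6100 - 41.8200i)/22.45

1.4080 - 1.8628i


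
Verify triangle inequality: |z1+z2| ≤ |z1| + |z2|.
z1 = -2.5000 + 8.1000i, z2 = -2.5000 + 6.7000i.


|z1| = sqrt((-2.5)^2 + 8.1^2) = sqrt(71.86) = 8.4770
|z2| = sqrt((-2.5)^2 + 6.7^2) = sqrt(51.14) = 7.1512
z1+z2 = -5.0000 + 14.8000i
|z1+z2| = sqrt(244.04) = 15.6218
|z1|+|z2| = 8.4770 + 7.1512 = 15.6282

|z1+z2| = 15.6218 ≤ |z1|+|z2| = 15.6282 (verified)


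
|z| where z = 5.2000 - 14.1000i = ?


|z| = sqrt(5.2^2 + (-14.1)^2) = sqrt(27.04 + 198.81) = sqrt(225.85) = 15.0283

|z| = 15.0283


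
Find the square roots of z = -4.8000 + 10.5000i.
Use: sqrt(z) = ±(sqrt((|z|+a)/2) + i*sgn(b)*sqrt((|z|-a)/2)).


|z| = sqrt(23.04+110.25) = 11.5451
sqrt((|z|+a)/2) = sqrt((11.5451+(-4.8))/2) = sqrt(3.3726) = 1.8365
sqrt((|z|-a)/2) = sqrt((11.5451-(-4.8))/2) = sqrt(8.1726) = 2.8588

±(1.8365 + 2.8588i) i.e. 1.8365 + 2.8588i and -1.8365 - 2.8588i


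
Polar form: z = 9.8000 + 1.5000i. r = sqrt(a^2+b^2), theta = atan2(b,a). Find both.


r = sqrt(96.04+2.25) = sqrt(98.29) = 9.9141
theta = atan2(1.5, 9.8) = 8.7022 degrees

r = 9.9141, theta = 8.7022 degrees


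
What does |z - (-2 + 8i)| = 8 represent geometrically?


|z - z0| = r is a circle with center z0 and radius r.
Center = (-2, 8), radius = 8

Circle with center (-2, 8) and radius 8


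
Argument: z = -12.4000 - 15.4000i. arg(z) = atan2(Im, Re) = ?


Re = -12.4, Im = -15.4
arg = atan2(-15.4, -12.4) = -128.8408 degrees

arg(z) = -128.8408 degrees


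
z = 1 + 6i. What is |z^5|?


|z| = sqrt(1+36) = sqrt(37) = 6.0828
|z^5| = |z|^5 = (sqrt(37))^5 = 37^2 * sqrt(37) = 1369*sqrt(37)

|z^5| = 1369*sqrt(37) ≈ 8327.3019


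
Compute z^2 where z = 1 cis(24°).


r^2 = 1^2 = 1
n*theta = 2*24° = 48° = 48° (mod 360)
a = 1*cos(48°) = 0.6691
b = 1*sin(48°) = 0.7431

1 cis(48°) = 0.6691 + 0.7431i


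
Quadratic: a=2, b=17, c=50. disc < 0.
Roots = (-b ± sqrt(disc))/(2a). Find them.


disc = 17^2 - 4*2*50 = 289 - 400 = -111
sqrt(|disc|) = sqrt(111) = 10.5357
Real part = -17/(2*2) = -4.2500
Imag part = 10.5357/(2*2) = 2.6339

-4.2500 ± 2.6339i


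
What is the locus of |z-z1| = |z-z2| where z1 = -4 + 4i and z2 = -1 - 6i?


Equal distances means the locus is the perpendicular bisector of z1 and z2.
Midpoint = ((-4+(-1))/2, (4+(-6))/2) = (-2.5000, -1.0000)

Perpendicular bisector through (-2.5000, -1.0000)


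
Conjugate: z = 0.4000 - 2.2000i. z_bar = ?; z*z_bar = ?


z_bar = 0.4000 + 2.2000i
z*z_bar = 0.4^2 + (-2.2)^2 = 0.16 + 4.84 = 5

z_bar = 0.4000 + 2.2000i, z*z_bar = 5


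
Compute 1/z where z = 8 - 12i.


|z|^2 = 64+144 = 208
1/z = (8 + 12i)/208

1/z = 0.0385 + 0.0577i


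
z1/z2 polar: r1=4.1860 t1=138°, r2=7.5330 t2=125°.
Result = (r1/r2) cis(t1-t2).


r = 4.1860 / 7.5330 = 0.5557
theta = 138° - 125° = 13° = 13° (mod 360)

0.5557 cis(13°)


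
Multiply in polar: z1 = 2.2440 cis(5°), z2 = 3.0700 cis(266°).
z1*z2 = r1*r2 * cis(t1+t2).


r = 2.2440 * 3.0700 = 6.8891
theta = 5° + 266° = 271° = 271° (mod 360)

6.8891 cis(271°)


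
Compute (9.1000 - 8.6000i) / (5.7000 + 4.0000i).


Conjugate of z2 = 5.7000 - 4.0000i
Numerator: (9.1000 - 8.6000i)(5.7000 - 4.0000i) = 17.4700 - 85.4200i
Denominator: 5.7^2 + 4^2 = 48.49
Result = (17.4700 - 85.4200i)/48.49

0.3603 - 1.7616i


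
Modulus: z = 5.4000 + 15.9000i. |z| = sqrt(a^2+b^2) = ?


|z| = sqrt(5.4^2 + 15.9^2) = sqrt(29.16 + 252.81) = sqrt(281.97) = 16.7920

|z| = 16.7920


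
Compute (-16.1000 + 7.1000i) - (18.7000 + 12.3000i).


Real: -16.1 - 18.7 = -34.8
Imag: 7.1 - 12.3 = -5.2

-34.8000 - 5.2000i


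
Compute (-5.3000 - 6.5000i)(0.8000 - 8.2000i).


Real = -5.3*0.8 - (-6.5)*(-8.2) = -4.24 - 53.3 = -57.54
Imag = -5.3*(-8.2) + 0.8*(-6.5) = 43.46 - (5.2) = 38.26

-57.5400 + 38.2600i


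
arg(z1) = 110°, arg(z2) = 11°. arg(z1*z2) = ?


arg(z1*z2) = 110° + 11° = 121°
Normalized to (-180°, 180°]: 121°

121°


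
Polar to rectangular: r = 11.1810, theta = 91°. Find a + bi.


a = 11.1810*cos(91°) = 11.1810*(-0.01745) = -0.1951
b = 11.1810*sin(91°) = 11.1810*0.99985 = 11.1793

-0.1951 + 11.1793i


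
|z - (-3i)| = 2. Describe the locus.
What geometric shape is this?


|z - z0| = r is a circle with center z0 and radius r.
Center = (0, -3), radius = 2

Circle with center (0, -3) and radius 2


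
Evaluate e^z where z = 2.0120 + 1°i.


e^2.0120 = 7.47826
cos(1°) = 0.99985
sin(1°) = 0.01745
Real = 7.47826*0.99985 = 7.4771
Imag = 7.47826*0.01745 = 0.1305

7.4771 + 0.1305i


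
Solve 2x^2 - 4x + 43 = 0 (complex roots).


disc = (-4)^2 - 4*2*43 = 16 - 344 = -328
sqrt(|disc|) = sqrt(328) = 18.1108
Real part = 4/(2*2) = 1.0000
Imag part = 18.1108/(2*2) = 4.5277

1.0000 ± 4.5277i


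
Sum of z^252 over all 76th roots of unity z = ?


The roots are w_k = w^k with w = e^(2*pi*i/76), and (w^k)^252 = (w^252)^k.
So S = 1 + u + u^2 + ... + u^(75) with u = w^252.
252 = 3*76 + 24, so 252 is not a multiple of 76: u = (w^76)^3 * w^24 = w^24 ≠ 1 (w is a primitive 76th root), while u^76 = (w^76)^252 = 1.
Geometric series: S = (1 - u^76)/(1 - u) = (1 - 1)/(1 - u) = 0

S = 0


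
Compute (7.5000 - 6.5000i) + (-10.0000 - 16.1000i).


Real: 7.5 - 10 = -2.5
Imag: -6.5 - 16.1 = -22.6

-2.5000 - 22.6000i


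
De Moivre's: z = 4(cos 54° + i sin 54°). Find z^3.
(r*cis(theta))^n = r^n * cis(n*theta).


r^3 = 4^3 = 64
n*theta = 3*54° = 162° = 162° (mod 360)
a = 64*cos(162°) = -60.8676
b = 64*sin(162°) = 19.7771

64 cis(162°) = -60.8676 + 19.7771i


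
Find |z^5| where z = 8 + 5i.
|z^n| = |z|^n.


|z| = sqrt(64+25) = sqrt(89) = 9.4340
|z^5| = |z|^5 = (sqrt(89))^5 = 89^2 * sqrt(89) = 7921*sqrt(89)

|z^5| = 7921*sqrt(89) ≈ 74726.5645


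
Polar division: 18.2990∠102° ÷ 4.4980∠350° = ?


r = 18.2990 / 4.4980 = 4.0683
theta = 102° - 350° = -248° = 112° (mod 360)

4.0683 cis(112°)


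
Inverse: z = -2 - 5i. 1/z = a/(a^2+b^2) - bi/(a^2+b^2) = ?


|z|^2 = 4+25 = 29
1/z = (-2 + 5i)/29

1/z = -0.0690 + 0.1724i


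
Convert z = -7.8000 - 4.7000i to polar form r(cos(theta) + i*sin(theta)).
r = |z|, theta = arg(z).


r = sqrt(60.84+22.09) = sqrt(82.93) = 9.1066
theta = atan2(-4.7, -7.8) = -148.9283 degrees

r = 9.1066, theta = -148.9283 degrees


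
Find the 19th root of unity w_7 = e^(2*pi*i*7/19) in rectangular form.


Angle = 360*7/19 = 132.6316°
a = cos(132.6316°) = -0.6773
b = sin(132.6316°) = 0.7357

-0.6773 + 0.7357i


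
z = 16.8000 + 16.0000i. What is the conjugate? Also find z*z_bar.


z_bar = 16.8000 - 16.0000i
z*z_bar = 16.8^2 + 16^2 = 282.24 + 256 = 538.24

z_bar = 16.8000 - 16.0000i, z*z_bar = 538.24


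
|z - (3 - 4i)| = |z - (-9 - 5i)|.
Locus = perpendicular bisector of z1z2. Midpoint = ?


Equal distances means the locus is the perpendicular bisector of z1 and z2.
Midpoint = ((3+(-9))/2, (-4+(-5))/2) = (-3.0000, -4.5000)

Perpendicular bisector through (-3.0000, -4.5000)


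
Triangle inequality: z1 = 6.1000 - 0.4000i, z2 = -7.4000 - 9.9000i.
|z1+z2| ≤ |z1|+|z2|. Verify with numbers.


|z1| = sqrt(6.1^2 + (-0.4)^2) = sqrt(37.37) = 6.1131
|z2| = sqrt((-7.4)^2 + (-9.9)^2) = sqrt(152.77) = 12.3600
z1+z2 = -1.3000 - 10.3000i
|z1+z2| = sqrt(107.78) = 10.3817
|z1|+|z2| = 6.1131 + 12.3600 = 18.4731

|z1+z2| = 10.3817 ≤ |z1|+|z2| = 18.4731 (verified)


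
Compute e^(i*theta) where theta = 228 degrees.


cos(228°) = -0.6691
sin(228°) = -0.7431

e^(i*228°) = -0.6691 - 0.7431i


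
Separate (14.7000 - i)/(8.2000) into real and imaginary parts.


Multiply by conjugate: (14.7000 - i)(8.2000) / (8.2^2 + 0^2)
Numerator real = 14.7*8.2 - (1)*0 = 120.54
Numerator imag = -1*8.2 - 14.7*0 = -8.2
Denominator = 67.24
Re(z) = 120.54/67.24 = 1.7927
Im(z) = -8.2/67.24 = -0.1220

Re(z) = 1.7927, Im(z) = -0.1220


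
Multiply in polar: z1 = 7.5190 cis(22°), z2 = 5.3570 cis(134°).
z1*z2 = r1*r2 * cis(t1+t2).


r = 7.5190 * 5.3570 = 40.2793
theta = 22° + 134° = 156° = 156° (mod 360)

40.2793 cis(156°)


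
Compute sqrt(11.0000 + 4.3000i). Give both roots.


|z| = sqrt(121+18.49) = 11.8106
sqrt((|z|+a)/2) = sqrt((11.8106+11)/2) = sqrt(11.4053) = 3.3772
sqrt((|z|-a)/2) = sqrt((11.8106-11)/2) = sqrt(0.4053) = 0.6366

±(3.3772 + 0.6366i) i.e. 3.3772 + 0.6366i and -3.3772 - 0.6366i


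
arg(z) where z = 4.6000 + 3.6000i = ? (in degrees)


Re = 4.6, Im = 3.6
arg = atan2(3.6, 4.6) = 38.0470 degrees

arg(z) = 38.0470 degrees


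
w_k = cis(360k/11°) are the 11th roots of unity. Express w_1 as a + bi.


Angle = 360*1/11 = 32.7273°
a = cos(32.7273°) = 0.8413
b = sin(32.7273°) = 0.5406

0.8413 + 0.5406i


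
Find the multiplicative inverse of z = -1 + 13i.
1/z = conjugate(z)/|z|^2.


|z|^2 = 1+169 = 170
1/z = (-1 - 13i)/170

1/z = -0.0059 - 0.0765i


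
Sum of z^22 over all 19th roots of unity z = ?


The roots are w_k = w^k with w = e^(2*pi*i/19), and (w^k)^22 = (w^22)^k.
So S = 1 + u + u^2 + ... + u^(18) with u = w^22.
22 = 1*19 + 3, so 22 is not a multiple of 19: u = (w^19)^1 * w^3 = w^3 ≠ 1 (w is a primitive 19th root), while u^19 = (w^19)^22 = 1.
Geometric series: S = (1 - u^19)/(1 - u) = (1 - 1)/(1 - u) = 0

S = 0


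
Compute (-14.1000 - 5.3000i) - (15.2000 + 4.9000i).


Real: -14.1 - 15.2 = -29.3
Imag: -5.3 - 4.9 = -10.2

-29.3000 - 10.2000i


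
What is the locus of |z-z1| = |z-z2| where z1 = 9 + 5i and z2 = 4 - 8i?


Equal distances means the locus is the perpendicular bisector of z1 and z2.
Midpoint = ((9+4)/2, (5+(-8))/2) = (6.5000, -1.5000)

Perpendicular bisector through (6.5000, -1.5000)


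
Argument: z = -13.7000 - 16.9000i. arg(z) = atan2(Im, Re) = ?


Re = -13.7, Im = -16.9
arg = atan2(-16.9, -13.7) = -129.0300 degrees

arg(z) = -129.0300 degrees


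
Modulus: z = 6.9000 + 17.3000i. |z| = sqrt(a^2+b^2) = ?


|z| = sqrt(6.9^2 + 17.3^2) = sqrt(47.61 + 299.29) = sqrt(346.9) = 18.6253

|z| = 18.6253


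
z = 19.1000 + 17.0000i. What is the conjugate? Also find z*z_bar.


z_bar = 19.1000 - 17.0000i
z*z_bar = 19.1^2 + 17^2 = 364.81 + 289 = 653.81

z_bar = 19.1000 - 17.0000i, z*z_bar = 653.81


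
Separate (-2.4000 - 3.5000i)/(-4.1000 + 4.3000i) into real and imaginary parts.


Multiply by conjugate: (-2.4000 - 3.5000i)(-4.1000 - 4.3000i) / ((-4.1)^2 + 4.3^2)
Numerator real = -2.4*(-4.1) - (3.5)*4.3 = -5.21
Numerator imag = -3.5*(-4.1) - (-2.4)*4.3 = 24.67
Denominator = 35.3
Re(z) = -5.21/35.3 = -0.1476
Im(z) = 24.67/35.3 = 0.6989

Re(z) = -0.1476, Im(z) = 0.6989


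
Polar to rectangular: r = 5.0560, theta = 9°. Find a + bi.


a = 5.0560*cos(9°) = 5.0560*0.9877 = 4.9938
b = 5.0560*sin(9°) = 5.0560*0.15643 = 0.7909

4.9938 + 0.7909i


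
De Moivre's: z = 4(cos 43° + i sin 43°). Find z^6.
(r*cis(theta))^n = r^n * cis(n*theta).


r^6 = 4^6 = 4096
n*theta = 6*43° = 258° = 258° (mod 360)
a = 4096*cos(258°) = -851.6063
b = 4096*sin(258°) = -4006.4926

4096 cis(258°) = -851.6063 - 4006.4926i


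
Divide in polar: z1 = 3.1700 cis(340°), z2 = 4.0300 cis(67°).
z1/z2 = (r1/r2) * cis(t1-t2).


r = 3.1700 / 4.0300 = 0.7866
theta = 340° - 67° = 273° = 273° (mod 360)

0.7866 cis(273°)


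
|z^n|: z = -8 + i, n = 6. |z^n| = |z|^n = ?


|z| = sqrt(64+1) = sqrt(65) = 8.0623
|z^6| = |z|^6 = (sqrt(65))^6 = 65^3 = 274625

|z^6| = 274625


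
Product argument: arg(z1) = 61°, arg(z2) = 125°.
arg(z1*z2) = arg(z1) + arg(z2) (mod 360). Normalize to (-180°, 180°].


arg(z1*z2) = 61° + 125° = 186°
Normalized to (-180°, 180°]: -174°

-174°


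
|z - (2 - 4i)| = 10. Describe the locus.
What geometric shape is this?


|z - z0| = r is a circle with center z0 and radius r.
Center = (2, -4), radius = 10

Circle with center (2, -4) and radius 10


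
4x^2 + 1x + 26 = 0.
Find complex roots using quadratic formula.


disc = 1^2 - 4*4*26 = 1 - 416 = -415
sqrt(|disc|) = sqrt(415) = 20.3715
Real part = -1/(2*4) = -0.1250
Imag part = 20.3715/(2*4) = 2.5464

-0.1250 ± 2.5464i


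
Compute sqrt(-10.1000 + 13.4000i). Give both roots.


|z| = sqrt(102.01+179.56) = 16.7800
sqrt((|z|+a)/2) = sqrt((16.7800+(-10.1))/2) = sqrt(3.3400) = 1.8276
sqrt((|z|-a)/2) = sqrt((16.7800-(-10.1))/2) = sqrt(13.4400) = 3.6661

±(1.8276 + 3.6661i) i.e. 1.8276 + 3.6661i and -1.8276 - 3.6661i


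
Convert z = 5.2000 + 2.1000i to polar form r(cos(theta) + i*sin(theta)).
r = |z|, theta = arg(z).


r = sqrt(27.04+4.41) = sqrt(31.45) = 5.6080
theta = atan2(2.1, 5.2) = 21.9911 degrees

r = 5.6080, theta = 21.9911 degrees


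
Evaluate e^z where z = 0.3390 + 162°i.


e^0.3390 = 1.4035
cos(162°) = -0.95106
sin(162°) = 0.309
Real = 1.4035*(-0.95106) = -1.3348
Imag = 1.4035*0.309 = 0.4337

-1.3348 + 0.4337i


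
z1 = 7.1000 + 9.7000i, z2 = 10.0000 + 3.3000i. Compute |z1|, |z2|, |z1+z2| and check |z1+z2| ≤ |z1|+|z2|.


|z1| = sqrt(7.1^2 + 9.7^2) = sqrt(144.5) = 12.0208
|z2| = sqrt(10^2 + 3.3^2) = sqrt(110.89) = 10.5304
z1+z2 = 17.1000 + 13.0000i
|z1+z2| = sqrt(461.41) = 21.4805
|z1|+|z2| = 12.0208 + 10.5304 = 22.5512

|z1+z2| = 21.4805 ≤ |z1|+|z2| = 22.5512 (verified)


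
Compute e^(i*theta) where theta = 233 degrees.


cos(233°) = -0.6018
sin(233°) = -0.7986

e^(i*233°) = -0.6018 - 0.7986i


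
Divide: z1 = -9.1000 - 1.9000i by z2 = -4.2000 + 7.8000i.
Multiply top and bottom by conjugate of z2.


Conjugate of z2 = -4.2000 - 7.8000i
Numerator: (-9.1000 - 1.9000i)(-4.2000 - 7.8000i) = 23.4000 + 78.9600i
Denominator: (-4.2)^2 + 7.8^2 = 78.48
Result = (23.4000 + 78.9600i)/78.48

0.2982 + 1.0061i


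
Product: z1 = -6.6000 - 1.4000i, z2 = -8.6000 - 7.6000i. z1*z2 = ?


Real = -6.6*(-8.6) - (-1.4)*(-7.6) = 56.76 - 10.64 = 46.12
Imag = -6.6*(-7.6) - (8.6)*(-1.4) = 50.16 + 12.04 = 62.2

46.1200 + 62.2000i


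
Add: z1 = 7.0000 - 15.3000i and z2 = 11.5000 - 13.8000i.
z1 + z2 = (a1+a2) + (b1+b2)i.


Real: 7 + 11.5 = 18.5
Imag: -15.3 - 13.8 = -29.1

18.5000 - 29.1000i


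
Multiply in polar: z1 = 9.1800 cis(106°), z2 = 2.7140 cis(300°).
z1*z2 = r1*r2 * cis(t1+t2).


r = 9.1800 * 2.7140 = 24.9145
theta = 106° + 300° = 406° = 46° (mod 360)

24.9145 cis(46°)


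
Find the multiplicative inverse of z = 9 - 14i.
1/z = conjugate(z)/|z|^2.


|z|^2 = 81+196 = 277
1/z = (9 + 14i)/277

1/z = 0.0325 + 0.0505i


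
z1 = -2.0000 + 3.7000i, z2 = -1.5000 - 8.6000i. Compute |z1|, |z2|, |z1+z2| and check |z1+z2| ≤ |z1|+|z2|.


|z1| = sqrt((-2)^2 + 3.7^2) = sqrt(17.69) = 4.2059
|z2| = sqrt((-1.5)^2 + (-8.6)^2) = sqrt(76.21) = 8.7298
z1+z2 = -3.5000 - 4.9000i
|z1+z2| = sqrt(36.26) = 6.0216
|z1|+|z2| = 4.2059 + 8.7298 = 12.9357

|z1+z2| = 6.0216 ≤ |z1|+|z2| = 12.9357 (verified)


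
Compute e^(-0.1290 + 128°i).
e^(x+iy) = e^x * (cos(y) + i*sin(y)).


e^-0.1290 = 0.87897
cos(128°) = -0.6157
sin(128°) = 0.788
Real = 0.87897*(-0.6157) = -0.5412
Imag = 0.87897*0.788 = 0.6926

-0.5412 + 0.6926i


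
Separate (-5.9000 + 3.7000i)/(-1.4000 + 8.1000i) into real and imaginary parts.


Multiply by conjugate: (-5.9000 + 3.7000i)(-1.4000 - 8.1000i) / ((-1.4)^2 + 8.1^2)
Numerator real = -5.9*(-1.4) + 3.7*8.1 = 38.23
Numerator imag = 3.7*(-1.4) - (-5.9)*8.1 = 42.61
Denominator = 67.57
Re(z) = 38.23/67.57 = 0.5658
Im(z) = 42.61/67.57 = 0.6306

Re(z) = 0.5658, Im(z) = 0.6306


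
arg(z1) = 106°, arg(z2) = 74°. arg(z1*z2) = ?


arg(z1*z2) = 106° + 74° = 180°
Normalized to (-180°, 180°]: 180°

180°


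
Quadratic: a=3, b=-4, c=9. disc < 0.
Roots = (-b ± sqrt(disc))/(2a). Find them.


disc = (-4)^2 - 4*3*9 = 16 - 108 = -92
sqrt(|disc|) = sqrt(92) = 9.5917
Real part = 4/(2*3) = 0.6667
Imag part = 9.5917/(2*3) = 1.5986

0.6667 ± 1.5986i


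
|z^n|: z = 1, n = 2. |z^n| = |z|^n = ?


|z| = sqrt(1+0) = sqrt(1) = 1
|z^2| = |z|^2 = 1^2 = 1

|z^2| = 1


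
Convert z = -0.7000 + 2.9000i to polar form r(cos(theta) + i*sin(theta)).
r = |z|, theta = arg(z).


r = sqrt(0.49+8.41) = sqrt(8.9) = 2.9833
theta = atan2(2.9, -0.7) = 103.5704 degrees

r = 2.9833, theta = 103.5704 degrees
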